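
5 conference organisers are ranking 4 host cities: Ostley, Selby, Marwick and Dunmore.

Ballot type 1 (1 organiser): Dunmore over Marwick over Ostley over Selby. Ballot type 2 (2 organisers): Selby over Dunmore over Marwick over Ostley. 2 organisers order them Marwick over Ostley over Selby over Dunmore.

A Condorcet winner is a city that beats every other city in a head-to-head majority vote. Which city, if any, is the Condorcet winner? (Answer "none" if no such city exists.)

Head-to-head results (5 organisers):
Ostley vs Selby: 1+2 = 3 for Ostley, 2 for Selby — Ostley by 3–2.
Ostley vs Marwick: 0 for Ostley, 5 for Marwick — Marwick by 5–0.
Ostley–Dunmore: Dunmore 3–2.
Selby–Marwick: Marwick 3–2.
Selby vs Dunmore: Selby is ranked higher on 2+2 = 4 ballots, Dunmore on 1. Selby wins 4–1.
Marwick vs Dunmore: Marwick is ranked higher on 2 ballots, Dunmore on 3. Dunmore wins 3–2.
Every city loses at least once (Ostley loses to Marwick; Selby loses to Ostley; Marwick loses to Dunmore; Dunmore loses to Selby). The majority relation contains the cycle Ostley > Selby > Dunmore > Ostley, so there is no Condorcet winner.

none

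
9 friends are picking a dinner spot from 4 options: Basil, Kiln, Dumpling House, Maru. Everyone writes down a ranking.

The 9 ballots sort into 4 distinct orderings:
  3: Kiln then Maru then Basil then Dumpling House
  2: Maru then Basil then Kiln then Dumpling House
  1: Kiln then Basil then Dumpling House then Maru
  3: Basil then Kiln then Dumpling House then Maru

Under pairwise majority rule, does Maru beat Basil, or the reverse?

Ballots ranking Maru above Basil: 3 + 2 = 5.
Ballots ranking Basil above Maru: 9 − 5 = 4.
Maru wins the head-to-head 5–4.

Maru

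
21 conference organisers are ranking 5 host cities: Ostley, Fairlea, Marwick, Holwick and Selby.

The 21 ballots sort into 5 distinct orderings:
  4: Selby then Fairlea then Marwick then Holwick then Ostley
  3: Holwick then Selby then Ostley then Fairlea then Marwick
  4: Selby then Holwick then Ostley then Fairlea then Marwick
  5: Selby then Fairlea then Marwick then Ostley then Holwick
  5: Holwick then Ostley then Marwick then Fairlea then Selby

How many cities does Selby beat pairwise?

Selby against each rival (21 organisers):
Selby vs Ostley: Selby, 16–5.
Selby vs Fairlea: Selby preferred on 4+3+4+5 = 16 ballots; Selby wins 16–5.
Selby vs Marwick: Selby is ranked higher on 4+3+4+5 = 16 ballots, Marwick on 5. Selby wins 16–5.
Selby vs Holwick: Selby is ranked higher on 4+4+5 = 13 ballots, Holwick on 8. Selby wins 13–8.
Selby beats Ostley, Fairlea, Marwick, Holwick — 4 pairwise wins.

4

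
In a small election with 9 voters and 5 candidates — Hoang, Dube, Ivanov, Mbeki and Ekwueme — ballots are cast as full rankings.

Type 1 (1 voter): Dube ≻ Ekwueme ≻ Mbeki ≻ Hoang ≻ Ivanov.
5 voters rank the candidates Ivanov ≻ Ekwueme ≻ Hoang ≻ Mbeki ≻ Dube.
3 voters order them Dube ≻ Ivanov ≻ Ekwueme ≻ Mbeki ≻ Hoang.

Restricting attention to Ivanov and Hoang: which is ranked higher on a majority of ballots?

Ivanov

Ballots ranking Ivanov above Hoang: 5 + 3 = 8.
Ballots ranking Hoang above Ivanov: 9 − 8 = 1.
Ivanov wins the head-to-head 8–1.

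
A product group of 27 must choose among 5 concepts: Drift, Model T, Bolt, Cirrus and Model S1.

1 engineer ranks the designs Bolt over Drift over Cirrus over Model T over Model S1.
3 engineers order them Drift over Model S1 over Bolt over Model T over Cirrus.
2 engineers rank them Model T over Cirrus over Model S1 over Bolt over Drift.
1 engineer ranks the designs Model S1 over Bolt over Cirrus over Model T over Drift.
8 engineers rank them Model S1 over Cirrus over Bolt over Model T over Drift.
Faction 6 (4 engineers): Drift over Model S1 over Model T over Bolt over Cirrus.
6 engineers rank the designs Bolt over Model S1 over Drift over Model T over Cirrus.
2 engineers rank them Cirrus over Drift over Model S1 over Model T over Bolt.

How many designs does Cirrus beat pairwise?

Cirrus against each rival (27 engineers):
Cirrus vs Drift: Drift, 14–13.
Cirrus vs Model T: Cirrus is ranked higher on 1+1+8+2 = 12 ballots, Model T on 15. Model T wins 15–12.
Cirrus vs Bolt: Bolt, 15–12.
Cirrus vs Model S1: Model S1, 22–5.
Cirrus beats no one; loses to Drift, Model T, Bolt, Model S1 — 0 pairwise wins.

0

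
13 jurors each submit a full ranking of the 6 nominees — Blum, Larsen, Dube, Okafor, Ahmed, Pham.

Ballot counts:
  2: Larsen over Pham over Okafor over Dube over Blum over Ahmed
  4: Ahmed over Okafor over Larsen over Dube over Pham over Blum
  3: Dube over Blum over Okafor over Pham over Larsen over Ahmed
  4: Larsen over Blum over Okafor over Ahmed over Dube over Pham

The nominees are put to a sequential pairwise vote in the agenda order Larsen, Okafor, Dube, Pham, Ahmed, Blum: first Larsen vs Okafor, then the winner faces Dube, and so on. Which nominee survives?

Blum

Round 1: Larsen vs Okafor — 6–7, Okafor advances.
Round 2: Okafor vs Dube — 10–3, Okafor advances.
Round 3: Okafor vs Pham — 11–2, Okafor advances.
Round 4: Okafor vs Ahmed — 9–4, Okafor advances.
Round 5: Okafor vs Blum — 6–7, Blum advances.
Blum survives the agenda.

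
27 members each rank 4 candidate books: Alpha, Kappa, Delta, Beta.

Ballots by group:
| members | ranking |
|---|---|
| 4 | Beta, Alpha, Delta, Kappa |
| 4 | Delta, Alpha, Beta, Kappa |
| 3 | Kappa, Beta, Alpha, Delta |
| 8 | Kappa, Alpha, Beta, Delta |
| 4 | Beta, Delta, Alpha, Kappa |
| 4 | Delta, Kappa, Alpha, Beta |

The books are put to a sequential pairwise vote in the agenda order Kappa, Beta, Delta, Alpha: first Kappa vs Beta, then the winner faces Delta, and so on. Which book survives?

Alpha

Round 1: Kappa vs Beta — 15–12, Kappa advances.
Round 2: Kappa vs Delta — 11–16, Delta advances.
Round 3: Delta vs Alpha — 12–15, Alpha advances.
The agenda winner is Alpha.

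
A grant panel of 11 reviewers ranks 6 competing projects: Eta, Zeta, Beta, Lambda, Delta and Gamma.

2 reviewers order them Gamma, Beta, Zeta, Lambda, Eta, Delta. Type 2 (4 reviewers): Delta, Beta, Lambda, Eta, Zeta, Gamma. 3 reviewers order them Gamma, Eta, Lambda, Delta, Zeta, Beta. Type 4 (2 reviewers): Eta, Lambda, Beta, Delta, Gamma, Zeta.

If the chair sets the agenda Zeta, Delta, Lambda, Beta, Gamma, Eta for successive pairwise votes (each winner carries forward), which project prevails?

Round 1: Zeta vs Delta — 2–9, Delta advances.
Round 2: Delta vs Lambda — 4–7, Lambda advances.
Round 3: Lambda vs Beta — 5–6, Beta advances.
Round 4: Beta vs Gamma — 6–5, Beta advances.
Round 5: Beta vs Eta — 6–5, Beta advances.
The agenda winner is Beta.

Beta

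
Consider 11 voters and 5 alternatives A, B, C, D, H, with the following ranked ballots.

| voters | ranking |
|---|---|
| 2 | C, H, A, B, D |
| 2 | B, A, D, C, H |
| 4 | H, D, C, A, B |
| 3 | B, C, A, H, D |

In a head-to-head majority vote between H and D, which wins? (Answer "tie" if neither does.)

H

Ballots ranking H above D: 2 + 4 + 3 = 9.
Ballots ranking D above H: 11 − 9 = 2.
H wins the head-to-head 9–2.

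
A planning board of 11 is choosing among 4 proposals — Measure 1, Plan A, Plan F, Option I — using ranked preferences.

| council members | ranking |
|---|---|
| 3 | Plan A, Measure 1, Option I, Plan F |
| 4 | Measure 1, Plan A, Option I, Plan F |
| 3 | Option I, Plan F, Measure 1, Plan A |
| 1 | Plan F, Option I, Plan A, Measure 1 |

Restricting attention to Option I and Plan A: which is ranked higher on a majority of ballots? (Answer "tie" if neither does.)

Ballots ranking Option I above Plan A: 3 + 1 = 4.
Ballots ranking Plan A above Option I: 11 − 4 = 7.
Plan A wins the head-to-head 7–4.

Plan A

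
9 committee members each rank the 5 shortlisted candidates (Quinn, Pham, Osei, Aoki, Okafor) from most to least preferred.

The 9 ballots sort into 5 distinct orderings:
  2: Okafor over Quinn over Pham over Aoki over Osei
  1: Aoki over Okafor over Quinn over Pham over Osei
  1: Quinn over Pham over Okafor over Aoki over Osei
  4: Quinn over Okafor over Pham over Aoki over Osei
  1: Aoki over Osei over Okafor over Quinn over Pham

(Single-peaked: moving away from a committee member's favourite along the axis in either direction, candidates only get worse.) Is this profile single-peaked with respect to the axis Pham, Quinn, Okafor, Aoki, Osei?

Axis positions: Pham=1, Quinn=2, Okafor=3, Aoki=4, Osei=5.
Faction 1 (peak Okafor at position 3): ranking walks positions 3-2-1-4-5, expanding outward from the peak — single-peaked.
Faction 2 (peak Aoki at position 4): ranking walks positions 4-3-2-1-5, expanding outward from the peak — single-peaked.
Faction 3 (peak Quinn at position 2): ranking walks positions 2-1-3-4-5, expanding outward from the peak — single-peaked.
Faction 4 (peak Quinn at position 2): ranking walks positions 2-3-1-4-5, expanding outward from the peak — single-peaked.
Faction 5 (peak Aoki at position 4): ranking walks positions 4-5-3-2-1, expanding outward from the peak — single-peaked.
Every ranking is single-peaked on this axis.

yes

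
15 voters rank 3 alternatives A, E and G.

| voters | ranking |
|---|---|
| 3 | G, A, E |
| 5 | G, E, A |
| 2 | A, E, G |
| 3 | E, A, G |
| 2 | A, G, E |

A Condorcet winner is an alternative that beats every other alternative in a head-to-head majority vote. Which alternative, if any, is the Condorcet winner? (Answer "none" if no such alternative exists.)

Pairwise majorities:
A–E: E 8–7.
A vs G: G, 8–7.
E–G: G 10–5.
Only G has no losses; G is the Condorcet winner.

G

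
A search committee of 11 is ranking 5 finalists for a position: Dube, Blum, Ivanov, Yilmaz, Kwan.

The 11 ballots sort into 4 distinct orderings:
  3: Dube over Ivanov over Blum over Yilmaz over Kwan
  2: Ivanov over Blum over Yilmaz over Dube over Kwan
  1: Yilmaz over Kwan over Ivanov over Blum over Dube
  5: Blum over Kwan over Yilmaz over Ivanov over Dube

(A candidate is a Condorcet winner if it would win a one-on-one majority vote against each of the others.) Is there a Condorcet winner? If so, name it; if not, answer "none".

Pairwise majorities:
Dube vs Blum: Blum wins 8–3.
Dube vs Ivanov: Ivanov wins 8–3.
Dube vs Yilmaz: Yilmaz, 8–3.
Dube vs Kwan: Kwan wins 6–5.
Blum vs Ivanov: Ivanov, 6–5.
Blum–Yilmaz: Blum 10–1.
Blum vs Kwan: Blum, 10–1.
Ivanov–Yilmaz: Yilmaz 6–5.
Ivanov vs Kwan: Kwan wins 6–5.
Yilmaz vs Kwan: Yilmaz, 6–5.
Each candidate drops at least one matchup (Dube loses to Blum; Blum loses to Ivanov; Ivanov loses to Yilmaz; Yilmaz loses to Blum; Kwan loses to Blum); the cycle Blum > Yilmaz > Ivanov > Blum rules out a Condorcet winner.

none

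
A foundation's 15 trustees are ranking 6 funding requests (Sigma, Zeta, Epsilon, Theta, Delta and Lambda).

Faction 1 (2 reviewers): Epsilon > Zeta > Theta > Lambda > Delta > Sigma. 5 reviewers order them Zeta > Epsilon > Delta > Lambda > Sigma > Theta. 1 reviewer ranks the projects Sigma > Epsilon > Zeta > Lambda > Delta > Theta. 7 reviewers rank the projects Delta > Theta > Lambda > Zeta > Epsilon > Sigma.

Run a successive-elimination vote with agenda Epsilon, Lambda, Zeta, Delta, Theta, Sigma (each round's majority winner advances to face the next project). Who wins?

Round 1: Epsilon vs Lambda — 8–7, Epsilon advances.
Round 2: Epsilon vs Zeta — 3–12, Zeta advances.
Round 3: Zeta vs Delta — 8–7, Zeta advances.
Round 4: Zeta vs Theta — 8–7, Zeta advances.
Round 5: Zeta vs Sigma — 14–1, Zeta advances.
The agenda winner is Zeta.

Zeta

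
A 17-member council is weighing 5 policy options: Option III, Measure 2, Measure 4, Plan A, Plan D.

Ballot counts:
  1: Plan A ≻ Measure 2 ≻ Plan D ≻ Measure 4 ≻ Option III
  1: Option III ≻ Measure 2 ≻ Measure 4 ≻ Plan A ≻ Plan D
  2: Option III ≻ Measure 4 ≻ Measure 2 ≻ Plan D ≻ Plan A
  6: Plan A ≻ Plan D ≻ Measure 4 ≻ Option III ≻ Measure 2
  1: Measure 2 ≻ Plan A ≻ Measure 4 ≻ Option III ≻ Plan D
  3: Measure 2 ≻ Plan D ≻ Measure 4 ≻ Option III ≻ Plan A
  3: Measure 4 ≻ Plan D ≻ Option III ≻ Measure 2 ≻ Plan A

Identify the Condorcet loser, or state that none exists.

Head-to-head results (17 council members):
Option III vs Measure 2: 1+2+6+3 = 12 for Option III, 5 for Measure 2 — Option III by 12–5.
Option III vs Measure 4: Option III preferred on 1+2 = 3 ballots; Measure 4 wins 14–3.
Option III vs Plan A: Option III preferred on 1+2+3+3 = 9 ballots; Option III wins 9–8.
Option III vs Plan D: Plan D, 13–4.
Measure 2–Measure 4: Measure 4 11–6.
Measure 2–Plan A: Measure 2 10–7.
Measure 2 vs Plan D: Plan D, 9–8.
Measure 4 vs Plan A: Measure 4 preferred on 1+2+3+3 = 9 ballots; Measure 4 wins 9–8.
Measure 4 vs Plan D: Measure 4 preferred on 1+2+1+3 = 7 ballots; Plan D wins 10–7.
Plan A vs Plan D: Plan A, 9–8.
No option is winless: Option III beats Measure 2; Measure 2 beats Plan A; Measure 4 beats Option III; Plan A beats Plan D; Plan D beats Option III. There is no Condorcet loser.

none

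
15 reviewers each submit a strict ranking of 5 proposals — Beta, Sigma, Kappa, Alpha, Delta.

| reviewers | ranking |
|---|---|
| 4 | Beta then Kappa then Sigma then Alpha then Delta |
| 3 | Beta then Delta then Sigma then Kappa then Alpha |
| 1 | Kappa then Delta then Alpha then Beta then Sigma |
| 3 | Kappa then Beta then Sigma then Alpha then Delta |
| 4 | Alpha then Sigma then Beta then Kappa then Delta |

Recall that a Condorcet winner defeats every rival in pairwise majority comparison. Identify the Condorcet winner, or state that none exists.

Beta

Head-to-head results (15 reviewers):
Beta–Sigma: Beta 11–4.
Beta vs Kappa: Beta, 11–4.
Beta vs Alpha: Beta wins 10–5.
Beta vs Delta: Beta wins 14–1.
Sigma vs Kappa: Kappa wins 8–7.
Sigma–Alpha: Sigma 10–5.
Sigma–Delta: Sigma 11–4.
Kappa vs Alpha: Kappa, 11–4.
Kappa–Delta: Kappa 12–3.
Alpha–Delta: Alpha 11–4.
Only Beta has no losses; Beta is the Condorcet winner.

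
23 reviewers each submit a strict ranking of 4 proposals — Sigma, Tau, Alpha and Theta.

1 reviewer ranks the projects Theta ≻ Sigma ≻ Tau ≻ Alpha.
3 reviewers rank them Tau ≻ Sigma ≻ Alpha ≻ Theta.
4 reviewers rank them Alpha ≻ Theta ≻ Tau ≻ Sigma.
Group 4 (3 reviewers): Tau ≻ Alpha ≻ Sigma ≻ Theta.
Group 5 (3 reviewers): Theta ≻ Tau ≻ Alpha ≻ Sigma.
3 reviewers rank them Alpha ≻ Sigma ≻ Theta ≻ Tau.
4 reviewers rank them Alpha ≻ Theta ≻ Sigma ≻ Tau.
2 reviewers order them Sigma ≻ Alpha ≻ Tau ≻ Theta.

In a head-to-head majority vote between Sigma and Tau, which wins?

Tau

Ballots ranking Sigma above Tau: 1 + 3 + 4 + 2 = 10.
Ballots ranking Tau above Sigma: 23 − 10 = 13.
Tau wins the head-to-head 13–10.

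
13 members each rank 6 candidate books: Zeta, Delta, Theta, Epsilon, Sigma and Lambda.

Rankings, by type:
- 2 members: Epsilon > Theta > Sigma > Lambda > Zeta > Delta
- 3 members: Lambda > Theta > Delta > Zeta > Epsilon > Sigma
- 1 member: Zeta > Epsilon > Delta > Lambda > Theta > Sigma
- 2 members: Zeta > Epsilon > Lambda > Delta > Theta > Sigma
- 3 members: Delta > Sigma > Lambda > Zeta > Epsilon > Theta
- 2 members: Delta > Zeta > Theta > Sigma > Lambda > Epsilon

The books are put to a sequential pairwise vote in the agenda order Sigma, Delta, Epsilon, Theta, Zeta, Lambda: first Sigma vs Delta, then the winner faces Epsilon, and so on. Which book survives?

Lambda

Round 1: Sigma vs Delta — 2–11, Delta advances.
Round 2: Delta vs Epsilon — 8–5, Delta advances.
Round 3: Delta vs Theta — 8–5, Delta advances.
Round 4: Delta vs Zeta — 8–5, Delta advances.
Round 5: Delta vs Lambda — 6–7, Lambda advances.
Lambda survives the agenda.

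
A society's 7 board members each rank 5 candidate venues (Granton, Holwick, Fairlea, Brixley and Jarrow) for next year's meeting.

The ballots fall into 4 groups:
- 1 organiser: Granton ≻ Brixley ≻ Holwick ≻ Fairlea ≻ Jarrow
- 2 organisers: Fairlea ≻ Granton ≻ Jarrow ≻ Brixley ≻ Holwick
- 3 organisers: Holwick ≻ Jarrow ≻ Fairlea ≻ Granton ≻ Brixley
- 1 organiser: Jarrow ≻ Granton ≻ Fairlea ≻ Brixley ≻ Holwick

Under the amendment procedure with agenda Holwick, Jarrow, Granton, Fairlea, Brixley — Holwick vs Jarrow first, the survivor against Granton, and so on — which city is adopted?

Round 1: Holwick vs Jarrow — 4–3, Holwick advances.
Round 2: Holwick vs Granton — 3–4, Granton advances.
Round 3: Granton vs Fairlea — 2–5, Fairlea advances.
Round 4: Fairlea vs Brixley — 6–1, Fairlea advances.
The agenda winner is Fairlea.

Fairlea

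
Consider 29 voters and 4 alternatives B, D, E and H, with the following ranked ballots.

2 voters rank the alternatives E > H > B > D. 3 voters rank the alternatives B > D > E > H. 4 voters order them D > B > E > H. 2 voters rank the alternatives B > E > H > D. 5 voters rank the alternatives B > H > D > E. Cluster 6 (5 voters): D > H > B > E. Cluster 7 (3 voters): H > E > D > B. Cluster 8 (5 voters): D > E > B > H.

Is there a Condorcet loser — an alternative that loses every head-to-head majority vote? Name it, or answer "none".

H

Head-to-head results (29 voters):
B vs D: 2+3+2+5 = 12 for B, 17 for D — D by 17–12.
B vs E: 3+4+2+5+5 = 19 for B, 10 for E — B by 19–10.
B vs H: B wins 19–10.
D vs E: D is ranked higher on 3+4+5+5+5 = 22 ballots, E on 7. D wins 22–7.
D vs H: D wins 17–12.
E vs H: 16 to 13, E.
H is beaten in every head-to-head and is the Condorcet loser.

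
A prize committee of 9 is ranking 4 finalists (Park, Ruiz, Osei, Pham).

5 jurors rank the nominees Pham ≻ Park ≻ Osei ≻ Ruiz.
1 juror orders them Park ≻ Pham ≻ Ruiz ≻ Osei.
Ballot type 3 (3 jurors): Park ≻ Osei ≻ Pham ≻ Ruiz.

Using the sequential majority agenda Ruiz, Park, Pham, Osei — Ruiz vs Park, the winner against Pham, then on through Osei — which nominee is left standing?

Round 1: Ruiz vs Park — 0–9, Park advances.
Round 2: Park vs Pham — 4–5, Pham advances.
Round 3: Pham vs Osei — 6–3, Pham advances.
The agenda winner is Pham.

Pham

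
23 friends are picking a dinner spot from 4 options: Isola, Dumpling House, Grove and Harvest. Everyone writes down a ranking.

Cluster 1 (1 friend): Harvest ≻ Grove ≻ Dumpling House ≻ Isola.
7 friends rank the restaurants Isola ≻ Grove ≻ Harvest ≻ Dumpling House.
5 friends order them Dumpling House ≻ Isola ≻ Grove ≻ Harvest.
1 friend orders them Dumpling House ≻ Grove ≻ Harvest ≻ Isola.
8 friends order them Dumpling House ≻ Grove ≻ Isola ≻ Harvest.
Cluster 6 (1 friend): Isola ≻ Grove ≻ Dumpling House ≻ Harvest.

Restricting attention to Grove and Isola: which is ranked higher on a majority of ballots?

Ballots ranking Grove above Isola: 1 + 1 + 8 = 10.
Ballots ranking Isola above Grove: 23 − 10 = 13.
Isola wins the head-to-head 13–10.

Isola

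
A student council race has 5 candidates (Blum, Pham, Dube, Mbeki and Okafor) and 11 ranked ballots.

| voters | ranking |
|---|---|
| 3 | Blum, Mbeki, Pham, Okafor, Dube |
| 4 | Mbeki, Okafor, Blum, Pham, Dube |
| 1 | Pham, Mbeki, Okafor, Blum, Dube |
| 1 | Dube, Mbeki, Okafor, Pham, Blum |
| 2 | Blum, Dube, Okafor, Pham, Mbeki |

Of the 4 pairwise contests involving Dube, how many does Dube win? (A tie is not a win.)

0

Dube against each rival (11 voters):
Dube vs Blum: Dube preferred on 1 ballot; Blum wins 10–1.
Dube–Pham: Pham 8–3.
Dube vs Mbeki: Mbeki, 8–3.
Dube vs Okafor: Dube preferred on 1+2 = 3 ballots; Okafor wins 8–3.
Dube beats no one; loses to Blum, Pham, Mbeki, Okafor — 0 pairwise wins.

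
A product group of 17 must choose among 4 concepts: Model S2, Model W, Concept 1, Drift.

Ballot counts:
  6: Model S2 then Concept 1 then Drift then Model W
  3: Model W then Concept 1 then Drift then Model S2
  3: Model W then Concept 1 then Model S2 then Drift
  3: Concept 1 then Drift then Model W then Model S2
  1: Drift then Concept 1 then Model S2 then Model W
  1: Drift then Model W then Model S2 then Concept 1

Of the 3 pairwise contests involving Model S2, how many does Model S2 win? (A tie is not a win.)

1

Model S2 against each rival (17 engineers):
Model S2 vs Model W: Model S2 is ranked higher on 6+1 = 7 ballots, Model W on 10. Model W wins 10–7.
Model S2 vs Concept 1: Model S2 is ranked higher on 6+1 = 7 ballots, Concept 1 on 10. Concept 1 wins 10–7.
Model S2 vs Drift: 6+3 = 9 for Model S2, 8 for Drift — Model S2 by 9–8.
Model S2 beats Drift; loses to Model W, Concept 1 — 1 pairwise win.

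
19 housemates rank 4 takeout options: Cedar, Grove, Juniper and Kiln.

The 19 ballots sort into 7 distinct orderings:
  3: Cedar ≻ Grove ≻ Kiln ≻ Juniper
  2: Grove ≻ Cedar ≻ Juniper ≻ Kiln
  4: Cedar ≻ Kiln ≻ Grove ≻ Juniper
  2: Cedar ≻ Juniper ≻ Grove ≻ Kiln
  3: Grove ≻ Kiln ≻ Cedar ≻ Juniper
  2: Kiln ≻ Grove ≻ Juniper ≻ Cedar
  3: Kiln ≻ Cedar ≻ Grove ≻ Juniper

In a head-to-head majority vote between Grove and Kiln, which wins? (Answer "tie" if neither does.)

Grove

Ballots ranking Grove above Kiln: 3 + 2 + 2 + 3 = 10.
Ballots ranking Kiln above Grove: 19 − 10 = 9.
Grove wins the head-to-head 10–9.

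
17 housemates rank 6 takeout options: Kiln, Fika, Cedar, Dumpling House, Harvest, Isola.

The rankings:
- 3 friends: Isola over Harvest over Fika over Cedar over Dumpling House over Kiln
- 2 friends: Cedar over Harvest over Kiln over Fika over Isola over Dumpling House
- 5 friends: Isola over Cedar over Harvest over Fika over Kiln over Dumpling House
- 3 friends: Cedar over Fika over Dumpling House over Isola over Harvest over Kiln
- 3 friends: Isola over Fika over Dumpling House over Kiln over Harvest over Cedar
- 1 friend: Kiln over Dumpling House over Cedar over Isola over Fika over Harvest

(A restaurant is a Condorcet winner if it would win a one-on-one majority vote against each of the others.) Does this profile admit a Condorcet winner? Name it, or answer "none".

Check each pair by majority over 17 ballots:
Kiln vs Fika: Kiln preferred on 2+1 = 3 ballots; Fika wins 14–3.
Kiln vs Cedar: 3+1 = 4 for Kiln, 13 for Cedar — Cedar by 13–4.
Kiln vs Dumpling House: 8 to 9, Dumpling House.
Kiln vs Harvest: 3+1 = 4 for Kiln, 13 for Harvest — Harvest by 13–4.
Kiln vs Isola: Kiln preferred on 2+1 = 3 ballots; Isola wins 14–3.
Fika vs Cedar: Fika preferred on 3+3 = 6 ballots; Cedar wins 11–6.
Fika vs Dumpling House: Fika preferred on 3+2+5+3+3 = 16 ballots; Fika wins 16–1.
Fika vs Harvest: Fika is ranked higher on 3+3+1 = 7 ballots, Harvest on 10. Harvest wins 10–7.
Fika vs Isola: 2+3 = 5 for Fika, 12 for Isola — Isola by 12–5.
Cedar vs Dumpling House: Cedar is ranked higher on 3+2+5+3 = 13 ballots, Dumpling House on 4. Cedar wins 13–4.
Cedar vs Harvest: Cedar preferred on 2+5+3+1 = 11 ballots; Cedar wins 11–6.
Cedar vs Isola: 6 to 11, Isola.
Dumpling House vs Harvest: 3+3+1 = 7 for Dumpling House, 10 for Harvest — Harvest by 10–7.
Dumpling House vs Isola: Dumpling House is ranked higher on 3+1 = 4 ballots, Isola on 13. Isola wins 13–4.
Harvest vs Isola: 2 for Harvest, 15 for Isola — Isola by 15–2.
Isola beats each of Kiln, Fika, Cedar, Dumpling House, Harvest — Isola is the Condorcet winner.

Isola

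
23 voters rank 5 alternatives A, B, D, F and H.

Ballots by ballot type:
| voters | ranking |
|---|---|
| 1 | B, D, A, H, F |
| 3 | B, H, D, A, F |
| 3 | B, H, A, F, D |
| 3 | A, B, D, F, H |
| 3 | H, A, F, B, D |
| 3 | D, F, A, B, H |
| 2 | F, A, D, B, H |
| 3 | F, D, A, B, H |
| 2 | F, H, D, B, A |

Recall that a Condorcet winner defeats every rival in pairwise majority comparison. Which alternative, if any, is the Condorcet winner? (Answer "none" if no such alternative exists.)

Pairwise majorities:
A vs B: 14 to 9, A.
A vs D: A is ranked higher on 3+3+3+2 = 11 ballots, D on 12. D wins 12–11.
A vs F: A, 13–10.
A–H: A 12–11.
B vs D: B preferred on 1+3+3+3+3 = 13 ballots; B wins 13–10.
B vs F: F wins 13–10.
B vs H: 18 for B, 5 for H — B by 18–5.
D vs F: D is ranked higher on 1+3+3+3 = 10 ballots, F on 13. F wins 13–10.
D vs H: D is ranked higher on 1+3+3+2+3 = 12 ballots, H on 11. D wins 12–11.
F vs H: F wins 13–10.
No alternative is unbeaten: A loses to D; B loses to A; D loses to B; F loses to A; H loses to A. In particular A beats B beats D beats A is a majority cycle — no Condorcet winner exists.

none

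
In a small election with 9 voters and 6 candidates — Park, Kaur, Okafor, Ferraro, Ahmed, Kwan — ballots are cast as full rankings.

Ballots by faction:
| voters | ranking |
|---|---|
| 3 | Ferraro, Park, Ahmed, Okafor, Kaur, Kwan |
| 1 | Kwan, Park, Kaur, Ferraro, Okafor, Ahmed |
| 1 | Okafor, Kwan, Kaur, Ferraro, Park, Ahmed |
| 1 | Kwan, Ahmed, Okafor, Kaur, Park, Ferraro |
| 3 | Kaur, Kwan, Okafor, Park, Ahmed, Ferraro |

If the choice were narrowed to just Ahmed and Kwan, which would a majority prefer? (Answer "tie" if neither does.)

Kwan

Ballots ranking Ahmed above Kwan: 3.
Ballots ranking Kwan above Ahmed: 9 − 3 = 6.
Kwan wins the head-to-head 6–3.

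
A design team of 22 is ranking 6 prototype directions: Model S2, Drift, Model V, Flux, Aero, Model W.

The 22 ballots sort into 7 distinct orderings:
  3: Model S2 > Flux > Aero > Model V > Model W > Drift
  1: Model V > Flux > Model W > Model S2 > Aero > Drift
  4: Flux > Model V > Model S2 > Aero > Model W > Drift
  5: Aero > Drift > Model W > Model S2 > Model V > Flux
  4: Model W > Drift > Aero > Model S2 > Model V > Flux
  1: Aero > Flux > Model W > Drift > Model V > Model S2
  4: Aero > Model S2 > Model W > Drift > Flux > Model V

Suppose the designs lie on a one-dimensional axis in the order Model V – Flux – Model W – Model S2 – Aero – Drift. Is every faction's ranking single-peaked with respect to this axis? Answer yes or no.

no

Axis positions: Model V=1, Flux=2, Model W=3, Model S2=4, Aero=5, Drift=6.
Faction 1: ranking walks positions 4-2-5-1-3-6; Flux is ranked above Model W even though Model W lies between Flux and the peak Model S2 on the axis — preferences dip and rise again. Not single-peaked.
Faction 2 (peak Model V at position 1): ranking walks positions 1-2-3-4-5-6, expanding outward from the peak — single-peaked.
Faction 3: ranking walks positions 2-1-4-5-3-6; Model S2 is ranked above Model W even though Model W lies between Model S2 and the peak Flux on the axis — preferences dip and rise again. Not single-peaked.
Faction 4: ranking walks positions 5-6-3-4-1-2; Model W is ranked above Model S2 even though Model S2 lies between Model W and the peak Aero on the axis — preferences dip and rise again. Not single-peaked.
Faction 5: ranking walks positions 3-6-5-4-1-2; Drift is ranked above Model S2 even though Model S2 lies between Drift and the peak Model W on the axis — preferences dip and rise again. Not single-peaked.
Faction 6: ranking walks positions 5-2-3-6-1-4; Flux is ranked above Model S2 even though Model S2 lies between Flux and the peak Aero on the axis — preferences dip and rise again. Not single-peaked.
Faction 7 (peak Aero at position 5): ranking walks positions 5-4-3-6-2-1, expanding outward from the peak — single-peaked.
Faction 1 violates single-peakedness, so the profile is not single-peaked on this axis.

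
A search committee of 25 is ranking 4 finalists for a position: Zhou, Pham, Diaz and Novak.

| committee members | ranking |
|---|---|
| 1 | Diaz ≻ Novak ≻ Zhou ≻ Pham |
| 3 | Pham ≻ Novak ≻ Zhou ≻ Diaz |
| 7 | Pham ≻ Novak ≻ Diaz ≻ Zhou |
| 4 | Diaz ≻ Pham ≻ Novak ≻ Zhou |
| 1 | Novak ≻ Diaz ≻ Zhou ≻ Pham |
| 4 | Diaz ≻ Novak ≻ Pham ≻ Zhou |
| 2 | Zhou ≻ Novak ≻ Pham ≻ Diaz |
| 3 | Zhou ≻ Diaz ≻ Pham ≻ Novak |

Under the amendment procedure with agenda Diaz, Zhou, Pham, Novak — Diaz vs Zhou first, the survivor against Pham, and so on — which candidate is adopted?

Round 1: Diaz vs Zhou — 17–8, Diaz advances.
Round 2: Diaz vs Pham — 13–12, Diaz advances.
Round 3: Diaz vs Novak — 12–13, Novak advances.
The agenda winner is Novak.

Novak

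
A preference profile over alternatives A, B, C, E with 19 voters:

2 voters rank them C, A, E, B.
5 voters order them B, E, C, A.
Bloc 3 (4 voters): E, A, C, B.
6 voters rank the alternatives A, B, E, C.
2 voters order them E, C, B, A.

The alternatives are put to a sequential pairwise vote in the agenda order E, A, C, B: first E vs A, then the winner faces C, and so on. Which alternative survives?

B

Round 1: E vs A — 11–8, E advances.
Round 2: E vs C — 17–2, E advances.
Round 3: E vs B — 8–11, B advances.
B survives the agenda.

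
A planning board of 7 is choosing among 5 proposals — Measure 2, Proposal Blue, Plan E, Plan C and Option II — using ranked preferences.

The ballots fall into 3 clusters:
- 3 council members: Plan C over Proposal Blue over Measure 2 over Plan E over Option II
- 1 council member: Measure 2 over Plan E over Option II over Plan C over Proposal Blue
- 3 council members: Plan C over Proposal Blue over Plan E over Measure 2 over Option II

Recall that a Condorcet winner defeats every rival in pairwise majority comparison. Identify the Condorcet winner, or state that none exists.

Plan C

Head-to-head results (7 council members):
Measure 2 vs Proposal Blue: 1 to 6, Proposal Blue.
Measure 2 vs Plan E: Measure 2, 4–3.
Measure 2 vs Plan C: 1 to 6, Plan C.
Measure 2 vs Option II: Measure 2 preferred on 3+1+3 = 7 ballots; Measure 2 wins 7–0.
Proposal Blue vs Plan E: Proposal Blue wins 6–1.
Proposal Blue vs Plan C: Proposal Blue preferred on 0 ballots; Plan C wins 7–0.
Proposal Blue vs Option II: Proposal Blue wins 6–1.
Plan E vs Plan C: Plan C wins 6–1.
Plan E vs Option II: 3+1+3 = 7 for Plan E, 0 for Option II — Plan E by 7–0.
Plan C vs Option II: 3+3 = 6 for Plan C, 1 for Option II — Plan C by 6–1.
Plan C beats each of Measure 2, Proposal Blue, Plan E, Option II — Plan C is the Condorcet winner.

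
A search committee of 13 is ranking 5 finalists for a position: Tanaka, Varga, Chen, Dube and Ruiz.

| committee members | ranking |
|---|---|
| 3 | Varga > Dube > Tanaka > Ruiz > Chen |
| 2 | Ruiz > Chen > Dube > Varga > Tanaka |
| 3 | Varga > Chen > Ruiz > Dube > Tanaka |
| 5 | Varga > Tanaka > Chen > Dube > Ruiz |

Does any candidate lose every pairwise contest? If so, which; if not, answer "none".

Pairwise majorities:
Tanaka vs Varga: 0 for Tanaka, 13 for Varga — Varga by 13–0.
Tanaka vs Chen: Tanaka wins 8–5.
Tanaka vs Dube: Tanaka preferred on 5 ballots; Dube wins 8–5.
Tanaka vs Ruiz: Tanaka, 8–5.
Varga vs Chen: Varga, 11–2.
Varga vs Dube: Varga, 11–2.
Varga vs Ruiz: 3+3+5 = 11 for Varga, 2 for Ruiz — Varga by 11–2.
Chen vs Dube: Chen is ranked higher on 2+3+5 = 10 ballots, Dube on 3. Chen wins 10–3.
Chen vs Ruiz: 8 to 5, Chen.
Dube vs Ruiz: Dube is ranked higher on 3+5 = 8 ballots, Ruiz on 5. Dube wins 8–5.
Ruiz is beaten in every head-to-head and is the Condorcet loser.

Ruiz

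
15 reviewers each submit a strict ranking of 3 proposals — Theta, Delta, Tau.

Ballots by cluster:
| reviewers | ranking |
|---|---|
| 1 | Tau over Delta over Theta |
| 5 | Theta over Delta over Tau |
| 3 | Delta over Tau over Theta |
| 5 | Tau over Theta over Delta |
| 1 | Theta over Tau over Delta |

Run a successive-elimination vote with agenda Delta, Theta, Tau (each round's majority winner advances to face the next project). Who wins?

Round 1: Delta vs Theta — 4–11, Theta advances.
Round 2: Theta vs Tau — 6–9, Tau advances.
Tau survives the agenda.

Tau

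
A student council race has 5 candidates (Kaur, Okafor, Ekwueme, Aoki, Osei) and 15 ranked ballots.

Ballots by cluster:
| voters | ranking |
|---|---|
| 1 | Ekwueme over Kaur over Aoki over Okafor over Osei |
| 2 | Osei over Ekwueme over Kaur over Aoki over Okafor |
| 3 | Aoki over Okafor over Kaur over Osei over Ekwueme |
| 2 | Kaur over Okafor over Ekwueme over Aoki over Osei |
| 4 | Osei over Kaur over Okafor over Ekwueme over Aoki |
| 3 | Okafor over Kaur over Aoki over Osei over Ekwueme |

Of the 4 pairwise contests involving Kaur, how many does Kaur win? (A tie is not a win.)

4

Kaur against each rival (15 voters):
Kaur vs Okafor: Kaur is ranked higher on 1+2+2+4 = 9 ballots, Okafor on 6. Kaur wins 9–6.
Kaur–Ekwueme: Kaur 12–3.
Kaur vs Aoki: Kaur wins 12–3.
Kaur vs Osei: Kaur, 9–6.
Kaur beats Okafor, Ekwueme, Aoki, Osei — 4 pairwise wins.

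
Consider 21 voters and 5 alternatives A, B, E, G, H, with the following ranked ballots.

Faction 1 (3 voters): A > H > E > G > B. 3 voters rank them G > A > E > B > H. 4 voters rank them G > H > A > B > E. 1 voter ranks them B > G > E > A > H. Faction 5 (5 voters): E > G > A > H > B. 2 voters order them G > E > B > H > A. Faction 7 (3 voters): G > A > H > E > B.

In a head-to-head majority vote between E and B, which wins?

Ballots ranking E above B: 3 + 3 + 5 + 2 + 3 = 16.
Ballots ranking B above E: 21 − 16 = 5.
E wins the head-to-head 16–5.

E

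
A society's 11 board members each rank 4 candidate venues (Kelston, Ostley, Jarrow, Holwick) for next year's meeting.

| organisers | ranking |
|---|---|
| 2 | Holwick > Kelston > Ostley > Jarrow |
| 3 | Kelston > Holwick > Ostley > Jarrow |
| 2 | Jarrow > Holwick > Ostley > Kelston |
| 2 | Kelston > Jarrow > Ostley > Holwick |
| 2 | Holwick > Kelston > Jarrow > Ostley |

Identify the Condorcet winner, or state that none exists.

Holwick

Check each pair by majority over 11 ballots:
Kelston–Ostley: Kelston 9–2.
Kelston vs Jarrow: Kelston, 9–2.
Kelston vs Holwick: Holwick, 6–5.
Ostley vs Jarrow: Jarrow wins 6–5.
Ostley vs Holwick: Holwick, 9–2.
Jarrow vs Holwick: Holwick, 7–4.
Holwick defeats every rival head-to-head and is the Condorcet winner.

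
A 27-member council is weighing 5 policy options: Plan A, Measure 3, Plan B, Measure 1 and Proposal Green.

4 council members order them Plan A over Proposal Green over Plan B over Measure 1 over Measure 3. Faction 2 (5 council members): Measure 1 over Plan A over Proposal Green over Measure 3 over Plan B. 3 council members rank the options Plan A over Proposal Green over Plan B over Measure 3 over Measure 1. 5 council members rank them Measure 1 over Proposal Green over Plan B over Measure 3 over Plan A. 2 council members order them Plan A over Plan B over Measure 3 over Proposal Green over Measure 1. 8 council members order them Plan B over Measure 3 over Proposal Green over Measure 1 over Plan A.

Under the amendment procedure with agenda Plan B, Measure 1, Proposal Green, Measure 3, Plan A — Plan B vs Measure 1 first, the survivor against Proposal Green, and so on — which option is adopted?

Round 1: Plan B vs Measure 1 — 17–10, Plan B advances.
Round 2: Plan B vs Proposal Green — 10–17, Proposal Green advances.
Round 3: Proposal Green vs Measure 3 — 17–10, Proposal Green advances.
Round 4: Proposal Green vs Plan A — 13–14, Plan A advances.
The agenda winner is Plan A.

Plan A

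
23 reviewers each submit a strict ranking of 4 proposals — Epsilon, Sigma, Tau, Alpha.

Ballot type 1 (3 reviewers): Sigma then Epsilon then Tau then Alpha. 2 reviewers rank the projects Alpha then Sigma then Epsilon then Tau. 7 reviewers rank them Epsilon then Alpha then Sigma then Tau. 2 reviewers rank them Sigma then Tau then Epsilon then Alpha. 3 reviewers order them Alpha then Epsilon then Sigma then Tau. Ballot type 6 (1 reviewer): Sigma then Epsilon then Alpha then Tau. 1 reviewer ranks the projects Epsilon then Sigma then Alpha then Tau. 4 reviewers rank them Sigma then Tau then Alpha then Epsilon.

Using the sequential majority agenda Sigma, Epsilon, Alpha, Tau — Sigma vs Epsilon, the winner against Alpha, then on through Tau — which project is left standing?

Alpha

Round 1: Sigma vs Epsilon — 12–11, Sigma advances.
Round 2: Sigma vs Alpha — 11–12, Alpha advances.
Round 3: Alpha vs Tau — 14–9, Alpha advances.
The agenda winner is Alpha.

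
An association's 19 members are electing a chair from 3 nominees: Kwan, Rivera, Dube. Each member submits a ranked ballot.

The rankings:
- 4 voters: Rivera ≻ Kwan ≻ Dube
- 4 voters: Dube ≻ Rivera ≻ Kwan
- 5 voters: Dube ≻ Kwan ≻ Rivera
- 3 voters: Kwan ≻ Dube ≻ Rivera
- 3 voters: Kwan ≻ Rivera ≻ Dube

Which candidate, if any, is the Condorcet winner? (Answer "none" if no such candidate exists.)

Kwan

Head-to-head results (19 voters):
Kwan vs Rivera: Kwan wins 11–8.
Kwan vs Dube: Kwan, 10–9.
Rivera–Dube: Dube 12–7.
Only Kwan has no losses; Kwan is the Condorcet winner.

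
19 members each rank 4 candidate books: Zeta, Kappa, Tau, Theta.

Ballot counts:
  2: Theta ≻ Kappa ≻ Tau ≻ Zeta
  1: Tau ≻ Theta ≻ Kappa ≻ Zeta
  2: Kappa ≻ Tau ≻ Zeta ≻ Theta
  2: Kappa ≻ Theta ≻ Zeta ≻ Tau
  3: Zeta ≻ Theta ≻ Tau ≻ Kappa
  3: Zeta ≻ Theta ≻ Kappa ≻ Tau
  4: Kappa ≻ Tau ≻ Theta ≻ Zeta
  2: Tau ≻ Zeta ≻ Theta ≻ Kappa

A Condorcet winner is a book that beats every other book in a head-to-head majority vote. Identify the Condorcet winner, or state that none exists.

Head-to-head results (19 members):
Zeta vs Kappa: Kappa, 11–8.
Zeta vs Tau: Tau wins 11–8.
Zeta vs Theta: Zeta, 10–9.
Kappa–Tau: Kappa 13–6.
Kappa vs Theta: Kappa preferred on 2+2+4 = 8 ballots; Theta wins 11–8.
Tau vs Theta: 9 to 10, Theta.
No book is unbeaten: Zeta loses to Kappa; Kappa loses to Theta; Tau loses to Kappa; Theta loses to Zeta. In particular Zeta > Theta > Kappa > Zeta is a majority cycle — no Condorcet winner exists.

none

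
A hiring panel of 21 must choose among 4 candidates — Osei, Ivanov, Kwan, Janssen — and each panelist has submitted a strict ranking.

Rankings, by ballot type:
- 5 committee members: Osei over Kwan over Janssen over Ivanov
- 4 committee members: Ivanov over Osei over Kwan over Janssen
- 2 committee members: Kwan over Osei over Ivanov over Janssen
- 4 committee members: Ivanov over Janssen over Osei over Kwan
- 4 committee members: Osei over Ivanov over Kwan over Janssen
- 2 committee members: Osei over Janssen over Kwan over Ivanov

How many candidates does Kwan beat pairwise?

1

Kwan against each rival (21 committee members):
Kwan vs Osei: Kwan preferred on 2 ballots; Osei wins 19–2.
Kwan–Ivanov: Ivanov 12–9.
Kwan vs Janssen: Kwan wins 15–6.
Kwan beats Janssen; loses to Osei, Ivanov — 1 pairwise win.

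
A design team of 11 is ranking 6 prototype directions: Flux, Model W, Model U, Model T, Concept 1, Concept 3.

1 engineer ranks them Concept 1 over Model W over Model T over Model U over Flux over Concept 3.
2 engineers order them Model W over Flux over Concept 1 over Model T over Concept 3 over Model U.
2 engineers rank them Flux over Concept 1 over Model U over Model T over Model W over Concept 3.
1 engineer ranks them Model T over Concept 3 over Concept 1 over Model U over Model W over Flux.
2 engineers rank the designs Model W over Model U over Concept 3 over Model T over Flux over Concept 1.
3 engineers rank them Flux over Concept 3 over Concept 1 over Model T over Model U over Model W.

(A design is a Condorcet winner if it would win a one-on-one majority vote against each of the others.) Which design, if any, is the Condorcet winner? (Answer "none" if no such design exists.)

Check each pair by majority over 11 ballots:
Flux vs Model W: Model W, 6–5.
Flux vs Model U: Flux wins 7–4.
Flux vs Model T: Flux preferred on 2+2+3 = 7 ballots; Flux wins 7–4.
Flux vs Concept 1: 2+2+2+3 = 9 for Flux, 2 for Concept 1 — Flux by 9–2.
Flux–Concept 3: Flux 8–3.
Model W–Model U: Model U 6–5.
Model W vs Model T: Model T wins 6–5.
Model W–Concept 1: Concept 1 7–4.
Model W vs Concept 3: Model W preferred on 1+2+2+2 = 7 ballots; Model W wins 7–4.
Model U vs Model T: 2+2 = 4 for Model U, 7 for Model T — Model T by 7–4.
Model U vs Concept 1: Concept 1 wins 9–2.
Model U vs Concept 3: Concept 3, 6–5.
Model T vs Concept 1: Model T preferred on 1+2 = 3 ballots; Concept 1 wins 8–3.
Model T–Concept 3: Model T 6–5.
Concept 1–Concept 3: Concept 3 6–5.
Each design drops at least one matchup (Flux loses to Model W; Model W loses to Model U; Model U loses to Flux; Model T loses to Flux; Concept 1 loses to Flux; Concept 3 loses to Flux); the cycle Flux → Model U → Model W → Flux rules out a Condorcet winner.

none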